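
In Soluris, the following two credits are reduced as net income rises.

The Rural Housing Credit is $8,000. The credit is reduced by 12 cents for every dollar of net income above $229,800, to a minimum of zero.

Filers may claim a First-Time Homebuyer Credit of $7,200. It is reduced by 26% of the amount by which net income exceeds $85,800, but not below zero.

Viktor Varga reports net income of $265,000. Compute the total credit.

Rural Housing Credit: 12% of the $35,200 excess over $229,800 is $4,224; credit = $8,000 − $4,224 = $3,776.
First-Time Homebuyer Credit: 26% of the $179,200 excess over $85,800 is $46,592 ≥ base, so the credit is $0.
Total: $3,776 + $0 = $3,776.

$3,776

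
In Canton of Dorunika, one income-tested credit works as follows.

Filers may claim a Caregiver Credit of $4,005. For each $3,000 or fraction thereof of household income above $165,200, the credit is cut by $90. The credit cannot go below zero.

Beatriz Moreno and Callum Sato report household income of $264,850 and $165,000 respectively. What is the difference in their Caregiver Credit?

Beatriz ($264,850): Caregiver Credit: income exceeds $165,200 by $99,650, which is 34 full-or-partial $3,000 increments; reduction = 34 × $90 = $3,060, leaving $945.
Callum ($165,000): Caregiver Credit: $165,000 is at or below the $165,200 threshold, so the full $4,005 applies.
Difference: |$945 − $4,005| = $3,060.

$3,060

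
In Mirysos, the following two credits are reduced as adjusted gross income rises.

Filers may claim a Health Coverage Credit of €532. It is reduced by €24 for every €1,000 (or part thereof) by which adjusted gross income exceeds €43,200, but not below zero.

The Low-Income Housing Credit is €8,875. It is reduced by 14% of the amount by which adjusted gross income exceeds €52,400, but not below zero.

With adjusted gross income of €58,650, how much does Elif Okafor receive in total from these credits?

€8,148

Health Coverage Credit: income exceeds €43,200 by €15,450, which is 16 full-or-partial €1,000 increments; reduction = 16 × €24 = €384, leaving €148.
Low-Income Housing Credit: 14% of the €6,250 excess over €52,400 is €875; credit = €8,875 − €875 = €8,000.
Total: €148 + €8,000 = €8,148.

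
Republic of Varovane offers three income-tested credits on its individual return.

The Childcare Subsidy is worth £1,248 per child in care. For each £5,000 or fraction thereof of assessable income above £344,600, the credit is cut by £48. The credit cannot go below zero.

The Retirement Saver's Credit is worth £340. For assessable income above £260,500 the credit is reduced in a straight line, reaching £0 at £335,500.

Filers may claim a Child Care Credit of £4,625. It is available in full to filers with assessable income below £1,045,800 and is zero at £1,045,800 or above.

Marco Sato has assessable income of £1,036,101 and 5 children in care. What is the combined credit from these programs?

Childcare Subsidy: base = 5 × £1,248 = £6,240. income exceeds £344,600 by £691,501 → 139 increments × £48 = £6,672 ≥ base, so the credit is £0.
Retirement Saver's Credit: £1,036,101 is at or above £335,500, so the credit is £0.
Child Care Credit: £1,036,101 is below the £1,045,800 cutoff, so the full £4,625 applies.
Total: £0 + £0 + £4,625 = £4,625.

£4,625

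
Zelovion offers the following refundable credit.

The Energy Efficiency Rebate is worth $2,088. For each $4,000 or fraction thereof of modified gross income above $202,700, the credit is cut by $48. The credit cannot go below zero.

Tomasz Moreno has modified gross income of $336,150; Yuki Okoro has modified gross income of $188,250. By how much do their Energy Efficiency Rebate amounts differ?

$1,632

Tomasz ($336,150): Energy Efficiency Rebate: income exceeds $202,700 by $133,450, which is 34 full-or-partial $4,000 increments; reduction = 34 × $48 = $1,632, leaving $456.
Yuki ($188,250): Energy Efficiency Rebate: $188,250 is at or below the $202,700 threshold, so the full $2,088 applies.
Difference: |$456 − $2,088| = $1,632.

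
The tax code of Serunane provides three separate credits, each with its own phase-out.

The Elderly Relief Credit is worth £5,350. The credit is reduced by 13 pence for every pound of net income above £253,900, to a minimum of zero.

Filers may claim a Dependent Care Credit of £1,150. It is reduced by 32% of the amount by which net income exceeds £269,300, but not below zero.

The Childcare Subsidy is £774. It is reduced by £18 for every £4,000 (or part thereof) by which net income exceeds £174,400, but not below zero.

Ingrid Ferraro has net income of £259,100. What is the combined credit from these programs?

Elderly Relief Credit: 13% of the £5,200 excess over £253,900 is £676; credit = £5,350 − £676 = £4,674.
Dependent Care Credit: £259,100 is at or below the £269,300 threshold, so the full £1,150 applies.
Childcare Subsidy: income exceeds £174,400 by £84,700, which is 22 full-or-partial £4,000 increments; reduction = 22 × £18 = £396, leaving £378.
Total: £4,674 + £1,150 + £378 = £6,202.

£6,202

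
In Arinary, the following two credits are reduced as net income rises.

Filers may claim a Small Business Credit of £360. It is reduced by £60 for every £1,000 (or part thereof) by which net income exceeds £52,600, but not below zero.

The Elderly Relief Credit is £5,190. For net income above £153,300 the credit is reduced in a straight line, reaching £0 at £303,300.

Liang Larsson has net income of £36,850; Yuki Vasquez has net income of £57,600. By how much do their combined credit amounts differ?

Liang (£36,850): Small Business Credit: £36,850 is at or below the £52,600 threshold, so the full £360 applies. Elderly Relief Credit: £36,850 is at or below the £153,300 threshold, so the full £5,190 applies. total £360 + £5,190 = £5,550
Yuki (£57,600): Small Business Credit: income exceeds £52,600 by £5,000, which is 5 full-or-partial £1,000 increments; reduction = 5 × £60 = £300, leaving £60. Elderly Relief Credit: £57,600 is at or below the £153,300 threshold, so the full £5,190 applies. total £60 + £5,190 = £5,250
Difference: |£5,550 − £5,250| = £300.

£300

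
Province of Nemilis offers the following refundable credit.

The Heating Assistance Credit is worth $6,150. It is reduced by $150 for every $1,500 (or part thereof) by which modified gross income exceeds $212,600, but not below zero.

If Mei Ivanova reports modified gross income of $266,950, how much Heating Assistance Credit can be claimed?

Heating Assistance Credit: income exceeds $212,600 by $54,350, which is 37 full-or-partial $1,500 increments; reduction = 37 × $150 = $5,550, leaving $600.

$600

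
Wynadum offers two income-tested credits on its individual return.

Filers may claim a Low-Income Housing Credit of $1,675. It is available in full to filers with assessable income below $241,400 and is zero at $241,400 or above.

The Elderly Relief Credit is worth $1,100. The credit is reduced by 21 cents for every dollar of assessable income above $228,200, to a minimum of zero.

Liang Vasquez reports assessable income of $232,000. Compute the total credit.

$1,977

Low-Income Housing Credit: $232,000 is below the $241,400 cutoff, so the full $1,675 applies.
Elderly Relief Credit: 21% of the $3,800 excess over $228,200 is $798; credit = $1,100 − $798 = $302.
Total: $1,675 + $302 = $1,977.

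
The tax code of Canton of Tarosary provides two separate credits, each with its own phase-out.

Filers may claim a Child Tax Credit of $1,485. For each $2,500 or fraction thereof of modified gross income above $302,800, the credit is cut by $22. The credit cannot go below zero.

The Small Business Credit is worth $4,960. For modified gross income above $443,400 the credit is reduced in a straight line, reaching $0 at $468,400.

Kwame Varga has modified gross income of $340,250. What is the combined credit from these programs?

Child Tax Credit: income exceeds $302,800 by $37,450, which is 15 full-or-partial $2,500 increments; reduction = 15 × $22 = $330, leaving $1,155.
Small Business Credit: $340,250 is at or below the $443,400 threshold, so the full $4,960 applies.
Total: $1,155 + $4,960 = $6,115.

$6,115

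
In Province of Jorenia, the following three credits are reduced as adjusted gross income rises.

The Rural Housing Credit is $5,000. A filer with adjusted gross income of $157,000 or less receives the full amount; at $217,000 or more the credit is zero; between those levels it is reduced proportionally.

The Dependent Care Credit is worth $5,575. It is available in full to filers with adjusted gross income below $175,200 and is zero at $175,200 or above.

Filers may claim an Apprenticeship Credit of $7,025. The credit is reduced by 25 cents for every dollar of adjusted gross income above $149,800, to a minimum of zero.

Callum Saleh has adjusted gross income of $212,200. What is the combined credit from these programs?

Rural Housing Credit: $212,200 is $55,200 into a $60,000 phase-out range, leaving 4,800/60,000 of the credit: $5,000 × 4,800/60,000 = $400.
Dependent Care Credit: $212,200 meets or exceeds the $175,200 cutoff, so the credit is $0.
Apprenticeship Credit: 25% of the $62,400 excess over $149,800 is $15,600 ≥ base, so the credit is $0.
Total: $400 + $0 + $0 = $400.

$400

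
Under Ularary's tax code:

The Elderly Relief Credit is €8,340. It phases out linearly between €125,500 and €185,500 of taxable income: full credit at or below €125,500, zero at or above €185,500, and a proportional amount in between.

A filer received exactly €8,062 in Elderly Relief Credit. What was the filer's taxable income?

€8,062 is 8,062/8,340 of the full €8,340, so 278/8,340 of the €60,000 range has been used: income = €125,500 + €60,000 × 278/8,340 = €127,500.

€127,500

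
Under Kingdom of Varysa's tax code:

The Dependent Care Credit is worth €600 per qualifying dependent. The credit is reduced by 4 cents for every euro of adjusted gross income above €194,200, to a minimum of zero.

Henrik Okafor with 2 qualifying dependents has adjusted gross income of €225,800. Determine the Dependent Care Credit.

Dependent Care Credit: base = 2 × €600 = €1,200. 4% of the €31,600 excess over €194,200 is €1,264 ≥ base, so the credit is €0.

€0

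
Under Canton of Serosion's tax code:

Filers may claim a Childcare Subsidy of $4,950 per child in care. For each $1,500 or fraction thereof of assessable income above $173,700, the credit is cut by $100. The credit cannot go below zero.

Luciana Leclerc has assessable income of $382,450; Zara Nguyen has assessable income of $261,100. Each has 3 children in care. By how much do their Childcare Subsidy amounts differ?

$8,100

Luciana ($382,450): Childcare Subsidy: base = 3 × $4,950 = $14,850. income exceeds $173,700 by $208,750, which is 140 full-or-partial $1,500 increments; reduction = 140 × $100 = $14,000, leaving $850.
Zara ($261,100): Childcare Subsidy: base = 3 × $4,950 = $14,850. income exceeds $173,700 by $87,400, which is 59 full-or-partial $1,500 increments; reduction = 59 × $100 = $5,900, leaving $8,950.
Difference: |$850 − $8,950| = $8,100.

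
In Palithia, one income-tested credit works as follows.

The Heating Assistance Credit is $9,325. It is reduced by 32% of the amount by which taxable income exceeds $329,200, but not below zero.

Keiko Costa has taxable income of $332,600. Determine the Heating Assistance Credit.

Heating Assistance Credit: 32% of the $3,400 excess over $329,200 is $1,088; credit = $9,325 − $1,088 = $8,237.

$8,237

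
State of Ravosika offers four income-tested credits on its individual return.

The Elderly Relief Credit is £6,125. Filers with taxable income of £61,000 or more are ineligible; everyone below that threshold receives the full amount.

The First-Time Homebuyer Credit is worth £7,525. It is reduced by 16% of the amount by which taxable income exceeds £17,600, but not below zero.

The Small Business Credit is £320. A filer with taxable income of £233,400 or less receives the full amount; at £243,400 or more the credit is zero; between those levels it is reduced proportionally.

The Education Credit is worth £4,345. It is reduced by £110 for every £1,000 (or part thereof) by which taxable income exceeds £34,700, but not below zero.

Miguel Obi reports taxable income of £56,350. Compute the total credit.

£9,695

Elderly Relief Credit: £56,350 is below the £61,000 cutoff, so the full £6,125 applies.
First-Time Homebuyer Credit: 16% of the £38,750 excess over £17,600 is £6,200; credit = £7,525 − £6,200 = £1,325.
Small Business Credit: £56,350 is at or below the £233,400 threshold, so the full £320 applies.
Education Credit: income exceeds £34,700 by £21,650, which is 22 full-or-partial £1,000 increments; reduction = 22 × £110 = £2,420, leaving £1,925.
Total: £6,125 + £1,325 + £320 + £1,925 = £9,695.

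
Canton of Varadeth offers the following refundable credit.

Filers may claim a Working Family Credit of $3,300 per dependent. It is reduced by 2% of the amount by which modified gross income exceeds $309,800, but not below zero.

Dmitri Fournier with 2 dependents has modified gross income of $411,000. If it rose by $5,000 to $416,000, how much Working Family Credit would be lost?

$100

At $411,000 — base = 2 × $3,300 = $6,600. 2% of the $101,200 excess over $309,800 is $2,024; credit = $6,600 − $2,024 = $4,576.
At $416,000 — base = 2 × $3,300 = $6,600. 2% of the $106,200 excess over $309,800 is $2,124; credit = $6,600 − $2,124 = $4,476.
Lost: $4,576 − $4,476 = $100.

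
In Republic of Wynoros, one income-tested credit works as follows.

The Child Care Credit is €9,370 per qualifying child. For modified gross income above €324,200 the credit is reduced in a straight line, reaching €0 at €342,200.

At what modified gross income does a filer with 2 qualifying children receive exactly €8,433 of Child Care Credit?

€334,100

Full credit = 2 × €9,370 = €18,740.
€8,433 is 8,433/18,740 of the full €18,740, so 10,307/18,740 of the €18,000 range has been used: income = €324,200 + €18,000 × 10,307/18,740 = €334,100.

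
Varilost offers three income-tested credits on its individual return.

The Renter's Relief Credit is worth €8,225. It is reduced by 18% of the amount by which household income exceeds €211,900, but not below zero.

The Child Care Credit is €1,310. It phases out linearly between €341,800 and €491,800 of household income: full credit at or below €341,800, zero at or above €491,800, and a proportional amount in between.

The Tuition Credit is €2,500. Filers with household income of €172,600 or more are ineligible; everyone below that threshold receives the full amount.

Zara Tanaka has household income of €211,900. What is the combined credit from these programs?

€9,535

Renter's Relief Credit: €211,900 is at or below the €211,900 threshold, so the full €8,225 applies.
Child Care Credit: €211,900 is at or below the €341,800 threshold, so the full €1,310 applies.
Tuition Credit: €211,900 meets or exceeds the €172,600 cutoff, so the credit is €0.
Total: €8,225 + €1,310 + €0 = €9,535.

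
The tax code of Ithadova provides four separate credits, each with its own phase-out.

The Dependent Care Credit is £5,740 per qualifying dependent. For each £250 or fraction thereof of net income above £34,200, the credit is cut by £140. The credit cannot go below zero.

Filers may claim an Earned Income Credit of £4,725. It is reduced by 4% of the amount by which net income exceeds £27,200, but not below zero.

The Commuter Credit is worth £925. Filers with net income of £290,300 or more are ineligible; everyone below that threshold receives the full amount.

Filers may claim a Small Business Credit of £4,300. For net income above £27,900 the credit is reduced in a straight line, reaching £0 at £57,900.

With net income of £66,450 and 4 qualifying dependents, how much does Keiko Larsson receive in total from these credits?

Dependent Care Credit: base = 4 × £5,740 = £22,960. income exceeds £34,200 by £32,250, which is 129 full-or-partial £250 increments; reduction = 129 × £140 = £18,060, leaving £4,900.
Earned Income Credit: 4% of the £39,250 excess over £27,200 is £1,570; credit = £4,725 − £1,570 = £3,155.
Commuter Credit: £66,450 is below the £290,300 cutoff, so the full £925 applies.
Small Business Credit: £66,450 is at or above £57,900, so the credit is £0.
Total: £4,900 + £3,155 + £925 + £0 = £8,980.

£8,980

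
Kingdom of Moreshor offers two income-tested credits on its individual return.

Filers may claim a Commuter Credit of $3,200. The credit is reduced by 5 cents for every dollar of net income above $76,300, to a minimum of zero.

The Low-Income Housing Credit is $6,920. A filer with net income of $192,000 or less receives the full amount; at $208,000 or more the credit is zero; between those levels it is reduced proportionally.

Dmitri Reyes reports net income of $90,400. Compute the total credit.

$9,415

Commuter Credit: 5% of the $14,100 excess over $76,300 is $705; credit = $3,200 − $705 = $2,495.
Low-Income Housing Credit: $90,400 is at or below the $192,000 threshold, so the full $6,920 applies.
Total: $2,495 + $6,920 = $9,415.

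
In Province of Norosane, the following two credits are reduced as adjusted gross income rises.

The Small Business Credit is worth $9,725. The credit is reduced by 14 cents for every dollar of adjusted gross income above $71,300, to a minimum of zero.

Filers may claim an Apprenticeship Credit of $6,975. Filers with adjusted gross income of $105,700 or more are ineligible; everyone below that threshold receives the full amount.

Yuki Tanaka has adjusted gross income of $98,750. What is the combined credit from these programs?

$12,857

Small Business Credit: 14% of the $27,450 excess over $71,300 is $3,843; credit = $9,725 − $3,843 = $5,882.
Apprenticeship Credit: $98,750 is below the $105,700 cutoff, so the full $6,975 applies.
Total: $5,882 + $6,975 = $12,857.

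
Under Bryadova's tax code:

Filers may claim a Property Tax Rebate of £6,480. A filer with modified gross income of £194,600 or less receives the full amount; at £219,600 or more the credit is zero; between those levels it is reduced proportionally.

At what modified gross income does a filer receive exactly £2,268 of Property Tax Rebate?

£2,268 is 2,268/6,480 of the full £6,480, so 4,212/6,480 of the £25,000 range has been used: income = £194,600 + £25,000 × 4,212/6,480 = £210,850.

£210,850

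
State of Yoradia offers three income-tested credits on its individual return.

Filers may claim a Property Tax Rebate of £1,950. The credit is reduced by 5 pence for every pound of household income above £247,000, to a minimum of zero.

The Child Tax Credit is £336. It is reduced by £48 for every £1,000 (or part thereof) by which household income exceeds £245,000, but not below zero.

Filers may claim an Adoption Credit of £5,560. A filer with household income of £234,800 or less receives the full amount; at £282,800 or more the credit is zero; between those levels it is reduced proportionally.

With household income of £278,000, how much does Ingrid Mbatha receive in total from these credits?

£956

Property Tax Rebate: 5% of the £31,000 excess over £247,000 is £1,550; credit = £1,950 − £1,550 = £400.
Child Tax Credit: income exceeds £245,000 by £33,000 → 33 increments × £48 = £1,584 ≥ base, so the credit is £0.
Adoption Credit: £278,000 is £43,200 into a £48,000 phase-out range, leaving 4,800/48,000 of the credit: £5,560 × 4,800/48,000 = £556.
Total: £400 + £0 + £556 = £956.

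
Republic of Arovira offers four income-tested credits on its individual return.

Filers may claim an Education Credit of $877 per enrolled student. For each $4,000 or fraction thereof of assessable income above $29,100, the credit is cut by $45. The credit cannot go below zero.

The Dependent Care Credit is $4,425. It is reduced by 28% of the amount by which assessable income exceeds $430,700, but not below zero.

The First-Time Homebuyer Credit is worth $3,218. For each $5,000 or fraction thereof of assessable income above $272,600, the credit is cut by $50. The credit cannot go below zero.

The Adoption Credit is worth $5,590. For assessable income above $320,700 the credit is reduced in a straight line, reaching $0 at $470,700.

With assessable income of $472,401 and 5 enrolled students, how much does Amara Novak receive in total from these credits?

Education Credit: base = 5 × $877 = $4,385. income exceeds $29,100 by $443,301 → 111 increments × $45 = $4,995 ≥ base, so the credit is $0.
Dependent Care Credit: 28% of the $41,701 excess over $430,700 is $11,676.28 ≥ base, so the credit is $0.
First-Time Homebuyer Credit: income exceeds $272,600 by $199,801, which is 40 full-or-partial $5,000 increments; reduction = 40 × $50 = $2,000, leaving $1,218.
Adoption Credit: $472,401 is at or above $470,700, so the credit is $0.
Total: $0 + $0 + $1,218 + $0 = $1,218.

$1,218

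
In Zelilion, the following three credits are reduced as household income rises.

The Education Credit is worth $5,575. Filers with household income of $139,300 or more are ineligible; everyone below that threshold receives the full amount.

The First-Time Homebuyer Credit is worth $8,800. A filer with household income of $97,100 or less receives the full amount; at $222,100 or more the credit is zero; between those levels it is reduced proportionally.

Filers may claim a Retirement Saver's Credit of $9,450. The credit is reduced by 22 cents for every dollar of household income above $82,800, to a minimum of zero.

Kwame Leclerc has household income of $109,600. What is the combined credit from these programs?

$17,049

Education Credit: $109,600 is below the $139,300 cutoff, so the full $5,575 applies.
First-Time Homebuyer Credit: $109,600 is $12,500 into a $125,000 phase-out range, leaving 112,500/125,000 of the credit: $8,800 × 112,500/125,000 = $7,920.
Retirement Saver's Credit: 22% of the $26,800 excess over $82,800 is $5,896; credit = $9,450 − $5,896 = $3,554.
Total: $5,575 + $7,920 + $3,554 = $17,049.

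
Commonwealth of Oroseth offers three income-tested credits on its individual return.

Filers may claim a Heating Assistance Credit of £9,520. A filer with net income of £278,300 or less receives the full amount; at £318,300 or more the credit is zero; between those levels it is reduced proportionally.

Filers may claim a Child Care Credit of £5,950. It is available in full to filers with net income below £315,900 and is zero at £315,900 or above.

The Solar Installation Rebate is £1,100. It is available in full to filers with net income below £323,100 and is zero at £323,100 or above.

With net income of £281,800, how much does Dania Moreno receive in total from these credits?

Heating Assistance Credit: £281,800 is £3,500 into a £40,000 phase-out range, leaving 36,500/40,000 of the credit: £9,520 × 36,500/40,000 = £8,687.
Child Care Credit: £281,800 is below the £315,900 cutoff, so the full £5,950 applies.
Solar Installation Rebate: £281,800 is below the £323,100 cutoff, so the full £1,100 applies.
Total: £8,687 + £5,950 + £1,100 = £15,737.

£15,737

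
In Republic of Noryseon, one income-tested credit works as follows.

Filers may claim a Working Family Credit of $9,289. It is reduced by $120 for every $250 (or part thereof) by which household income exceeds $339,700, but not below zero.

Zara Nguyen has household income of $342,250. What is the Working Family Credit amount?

$7,969

Working Family Credit: income exceeds $339,700 by $2,550, which is 11 full-or-partial $250 increments; reduction = 11 × $120 = $1,320, leaving $7,969.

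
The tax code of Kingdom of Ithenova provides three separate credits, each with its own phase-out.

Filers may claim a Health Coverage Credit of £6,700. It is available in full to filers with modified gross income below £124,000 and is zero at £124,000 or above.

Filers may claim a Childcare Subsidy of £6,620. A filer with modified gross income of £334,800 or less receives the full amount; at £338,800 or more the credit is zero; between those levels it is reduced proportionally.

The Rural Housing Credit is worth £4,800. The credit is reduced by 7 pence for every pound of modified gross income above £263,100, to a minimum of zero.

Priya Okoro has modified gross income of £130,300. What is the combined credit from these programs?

£11,420

Health Coverage Credit: £130,300 meets or exceeds the £124,000 cutoff, so the credit is £0.
Childcare Subsidy: £130,300 is at or below the £334,800 threshold, so the full £6,620 applies.
Rural Housing Credit: £130,300 is at or below the £263,100 threshold, so the full £4,800 applies.
Total: £0 + £6,620 + £4,800 = £11,420.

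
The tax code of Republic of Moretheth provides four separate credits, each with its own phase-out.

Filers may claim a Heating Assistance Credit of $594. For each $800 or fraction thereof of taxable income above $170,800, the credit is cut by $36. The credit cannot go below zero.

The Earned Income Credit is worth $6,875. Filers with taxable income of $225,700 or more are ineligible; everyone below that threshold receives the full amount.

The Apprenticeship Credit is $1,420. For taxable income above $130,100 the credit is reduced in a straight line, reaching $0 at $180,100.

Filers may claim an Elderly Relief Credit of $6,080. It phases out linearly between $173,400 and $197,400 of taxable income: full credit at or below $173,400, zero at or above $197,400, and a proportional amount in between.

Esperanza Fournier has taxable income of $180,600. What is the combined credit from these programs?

$11,257

Heating Assistance Credit: income exceeds $170,800 by $9,800, which is 13 full-or-partial $800 increments; reduction = 13 × $36 = $468, leaving $126.
Earned Income Credit: $180,600 is below the $225,700 cutoff, so the full $6,875 applies.
Apprenticeship Credit: $180,600 is at or above $180,100, so the credit is $0.
Elderly Relief Credit: $180,600 is $7,200 into a $24,000 phase-out range, leaving 16,800/24,000 of the credit: $6,080 × 16,800/24,000 = $4,256.
Total: $126 + $6,875 + $0 + $4,256 = $11,257.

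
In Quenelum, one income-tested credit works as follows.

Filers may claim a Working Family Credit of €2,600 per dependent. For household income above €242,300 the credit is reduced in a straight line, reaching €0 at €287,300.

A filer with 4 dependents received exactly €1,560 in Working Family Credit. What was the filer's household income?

€280,550

Full credit = 4 × €2,600 = €10,400.
€1,560 is 1,560/10,400 of the full €10,400, so 8,840/10,400 of the €45,000 range has been used: income = €242,300 + €45,000 × 8,840/10,400 = €280,550.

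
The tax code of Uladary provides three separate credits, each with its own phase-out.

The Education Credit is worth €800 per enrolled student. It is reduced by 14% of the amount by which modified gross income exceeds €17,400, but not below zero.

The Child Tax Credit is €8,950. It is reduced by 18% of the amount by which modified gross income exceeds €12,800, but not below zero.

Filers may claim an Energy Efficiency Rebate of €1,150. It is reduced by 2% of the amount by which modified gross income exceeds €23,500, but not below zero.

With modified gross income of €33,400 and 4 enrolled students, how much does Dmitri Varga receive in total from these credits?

€7,154

Education Credit: base = 4 × €800 = €3,200. 14% of the €16,000 excess over €17,400 is €2,240; credit = €3,200 − €2,240 = €960.
Child Tax Credit: 18% of the €20,600 excess over €12,800 is €3,708; credit = €8,950 − €3,708 = €5,242.
Energy Efficiency Rebate: 2% of the €9,900 excess over €23,500 is €198; credit = €1,150 − €198 = €952.
Total: €960 + €5,242 + €952 = €7,154.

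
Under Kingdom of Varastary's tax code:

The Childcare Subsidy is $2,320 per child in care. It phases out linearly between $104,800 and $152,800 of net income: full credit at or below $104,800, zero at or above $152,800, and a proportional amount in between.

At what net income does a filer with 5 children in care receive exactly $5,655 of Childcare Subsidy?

Full credit = 5 × $2,320 = $11,600.
$5,655 is 5,655/11,600 of the full $11,600, so 5,945/11,600 of the $48,000 range has been used: income = $104,800 + $48,000 × 5,945/11,600 = $129,400.

$129,400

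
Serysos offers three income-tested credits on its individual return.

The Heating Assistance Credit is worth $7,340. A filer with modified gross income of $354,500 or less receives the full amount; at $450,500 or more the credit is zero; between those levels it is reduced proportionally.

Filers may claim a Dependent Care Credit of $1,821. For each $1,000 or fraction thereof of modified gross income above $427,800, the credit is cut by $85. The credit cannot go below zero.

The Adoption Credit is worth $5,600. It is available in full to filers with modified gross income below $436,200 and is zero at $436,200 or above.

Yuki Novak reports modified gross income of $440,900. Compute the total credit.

$1,365

Heating Assistance Credit: $440,900 is $86,400 into a $96,000 phase-out range, leaving 9,600/96,000 of the credit: $7,340 × 9,600/96,000 = $734.
Dependent Care Credit: income exceeds $427,800 by $13,100, which is 14 full-or-partial $1,000 increments; reduction = 14 × $85 = $1,190, leaving $631.
Adoption Credit: $440,900 meets or exceeds the $436,200 cutoff, so the credit is $0.
Total: $734 + $631 + $0 = $1,365.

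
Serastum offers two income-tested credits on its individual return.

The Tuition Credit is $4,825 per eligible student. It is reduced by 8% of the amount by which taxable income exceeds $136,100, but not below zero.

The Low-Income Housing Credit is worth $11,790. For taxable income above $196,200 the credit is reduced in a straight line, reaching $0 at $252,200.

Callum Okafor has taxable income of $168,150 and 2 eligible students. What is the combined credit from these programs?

$18,876

Tuition Credit: base = 2 × $4,825 = $9,650. 8% of the $32,050 excess over $136,100 is $2,564; credit = $9,650 − $2,564 = $7,086.
Low-Income Housing Credit: $168,150 is at or below the $196,200 threshold, so the full $11,790 applies.
Total: $7,086 + $11,790 = $18,876.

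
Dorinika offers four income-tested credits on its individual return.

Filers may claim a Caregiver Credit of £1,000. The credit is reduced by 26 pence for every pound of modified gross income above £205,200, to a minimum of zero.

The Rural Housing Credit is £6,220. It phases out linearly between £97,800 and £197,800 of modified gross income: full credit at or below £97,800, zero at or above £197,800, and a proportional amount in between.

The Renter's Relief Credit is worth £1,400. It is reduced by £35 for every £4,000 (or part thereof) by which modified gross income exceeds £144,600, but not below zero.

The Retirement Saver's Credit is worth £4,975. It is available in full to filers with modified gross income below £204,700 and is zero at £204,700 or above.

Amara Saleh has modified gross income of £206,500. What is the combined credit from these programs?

£1,502

Caregiver Credit: 26% of the £1,300 excess over £205,200 is £338; credit = £1,000 − £338 = £662.
Rural Housing Credit: £206,500 is at or above £197,800, so the credit is £0.
Renter's Relief Credit: income exceeds £144,600 by £61,900, which is 16 full-or-partial £4,000 increments; reduction = 16 × £35 = £560, leaving £840.
Retirement Saver's Credit: £206,500 meets or exceeds the £204,700 cutoff, so the credit is £0.
Total: £662 + £0 + £840 + £0 = £1,502.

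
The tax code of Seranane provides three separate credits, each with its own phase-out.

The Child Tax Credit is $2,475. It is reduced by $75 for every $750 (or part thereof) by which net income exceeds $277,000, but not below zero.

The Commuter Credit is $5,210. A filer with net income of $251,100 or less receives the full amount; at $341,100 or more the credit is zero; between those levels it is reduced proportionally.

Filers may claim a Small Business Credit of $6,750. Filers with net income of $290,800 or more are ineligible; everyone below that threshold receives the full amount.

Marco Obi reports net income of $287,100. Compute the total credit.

$11,301

Child Tax Credit: income exceeds $277,000 by $10,100, which is 14 full-or-partial $750 increments; reduction = 14 × $75 = $1,050, leaving $1,425.
Commuter Credit: $287,100 is $36,000 into a $90,000 phase-out range, leaving 54,000/90,000 of the credit: $5,210 × 54,000/90,000 = $3,126.
Small Business Credit: $287,100 is below the $290,800 cutoff, so the full $6,750 applies.
Total: $1,425 + $3,126 + $6,750 = $11,301.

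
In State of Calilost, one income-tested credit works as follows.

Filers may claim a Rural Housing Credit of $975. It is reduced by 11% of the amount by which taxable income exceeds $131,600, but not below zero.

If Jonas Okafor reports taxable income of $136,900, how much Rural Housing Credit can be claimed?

$392

Rural Housing Credit: 11% of the $5,300 excess over $131,600 is $583; credit = $975 − $583 = $392.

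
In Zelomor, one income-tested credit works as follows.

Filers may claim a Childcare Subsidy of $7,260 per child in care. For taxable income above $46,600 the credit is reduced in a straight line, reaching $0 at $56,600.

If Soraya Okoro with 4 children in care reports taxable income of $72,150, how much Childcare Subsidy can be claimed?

Childcare Subsidy: base = 4 × $7,260 = $29,040. $72,150 is at or above $56,600, so the credit is $0.

$0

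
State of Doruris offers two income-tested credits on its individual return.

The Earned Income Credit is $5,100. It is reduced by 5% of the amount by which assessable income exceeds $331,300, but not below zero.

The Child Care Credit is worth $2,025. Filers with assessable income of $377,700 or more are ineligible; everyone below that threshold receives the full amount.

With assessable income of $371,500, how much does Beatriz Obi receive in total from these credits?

$5,115

Earned Income Credit: 5% of the $40,200 excess over $331,300 is $2,010; credit = $5,100 − $2,010 = $3,090.
Child Care Credit: $371,500 is below the $377,700 cutoff, so the full $2,025 applies.
Total: $3,090 + $2,025 = $5,115.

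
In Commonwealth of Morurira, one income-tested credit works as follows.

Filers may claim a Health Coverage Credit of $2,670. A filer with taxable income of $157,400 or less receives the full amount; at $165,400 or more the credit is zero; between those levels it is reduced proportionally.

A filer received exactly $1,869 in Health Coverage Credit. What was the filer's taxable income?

$159,800

$1,869 is 1,869/2,670 of the full $2,670, so 801/2,670 of the $8,000 range has been used: income = $157,400 + $8,000 × 801/2,670 = $159,800.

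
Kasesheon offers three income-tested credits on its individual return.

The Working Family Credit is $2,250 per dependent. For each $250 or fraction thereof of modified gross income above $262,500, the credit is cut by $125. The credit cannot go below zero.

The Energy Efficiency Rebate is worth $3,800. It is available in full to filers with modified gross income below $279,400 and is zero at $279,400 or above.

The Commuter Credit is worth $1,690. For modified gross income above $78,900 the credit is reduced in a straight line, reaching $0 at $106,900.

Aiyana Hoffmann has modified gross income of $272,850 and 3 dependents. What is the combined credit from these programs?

$5,300

Working Family Credit: base = 3 × $2,250 = $6,750. income exceeds $262,500 by $10,350, which is 42 full-or-partial $250 increments; reduction = 42 × $125 = $5,250, leaving $1,500.
Energy Efficiency Rebate: $272,850 is below the $279,400 cutoff, so the full $3,800 applies.
Commuter Credit: $272,850 is at or above $106,900, so the credit is $0.
Total: $1,500 + $3,800 + $0 = $5,300.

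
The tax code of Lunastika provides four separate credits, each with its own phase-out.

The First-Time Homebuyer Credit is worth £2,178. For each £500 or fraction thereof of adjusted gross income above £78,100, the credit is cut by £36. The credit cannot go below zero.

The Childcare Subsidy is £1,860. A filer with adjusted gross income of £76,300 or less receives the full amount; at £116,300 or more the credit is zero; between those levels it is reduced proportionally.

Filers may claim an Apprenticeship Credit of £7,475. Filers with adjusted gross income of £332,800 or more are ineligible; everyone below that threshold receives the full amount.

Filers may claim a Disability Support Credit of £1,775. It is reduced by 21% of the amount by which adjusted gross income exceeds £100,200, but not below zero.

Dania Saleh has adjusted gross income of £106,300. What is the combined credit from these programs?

£8,560

First-Time Homebuyer Credit: income exceeds £78,100 by £28,200, which is 57 full-or-partial £500 increments; reduction = 57 × £36 = £2,052, leaving £126.
Childcare Subsidy: £106,300 is £30,000 into a £40,000 phase-out range, leaving 10,000/40,000 of the credit: £1,860 × 10,000/40,000 = £465.
Apprenticeship Credit: £106,300 is below the £332,800 cutoff, so the full £7,475 applies.
Disability Support Credit: 21% of the £6,100 excess over £100,200 is £1,281; credit = £1,775 − £1,281 = £494.
Total: £126 + £465 + £7,475 + £494 = £8,560.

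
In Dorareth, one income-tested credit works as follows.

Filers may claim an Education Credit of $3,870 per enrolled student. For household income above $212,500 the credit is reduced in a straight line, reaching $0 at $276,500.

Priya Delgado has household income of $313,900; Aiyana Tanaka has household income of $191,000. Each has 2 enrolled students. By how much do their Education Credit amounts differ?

$7,740

Priya ($313,900): Education Credit: base = 2 × $3,870 = $7,740. $313,900 is at or above $276,500, so the credit is $0.
Aiyana ($191,000): Education Credit: base = 2 × $3,870 = $7,740. $191,000 is at or below the $212,500 threshold, so the full $7,740 applies.
Difference: |$0 − $7,740| = $7,740.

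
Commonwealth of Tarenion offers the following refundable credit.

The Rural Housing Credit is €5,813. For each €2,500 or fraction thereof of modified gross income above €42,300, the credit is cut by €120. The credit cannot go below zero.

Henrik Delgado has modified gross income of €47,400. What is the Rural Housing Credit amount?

€5,453

Rural Housing Credit: income exceeds €42,300 by €5,100, which is 3 full-or-partial €2,500 increments; reduction = 3 × €120 = €360, leaving €5,453.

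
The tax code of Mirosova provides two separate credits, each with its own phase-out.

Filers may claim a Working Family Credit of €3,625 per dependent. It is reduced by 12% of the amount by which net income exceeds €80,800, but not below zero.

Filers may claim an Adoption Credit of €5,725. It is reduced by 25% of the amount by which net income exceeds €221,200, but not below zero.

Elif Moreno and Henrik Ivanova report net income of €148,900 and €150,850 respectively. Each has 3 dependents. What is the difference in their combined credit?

€234

Elif (€148,900): Working Family Credit: base = 3 × €3,625 = €10,875. 12% of the €68,100 excess over €80,800 is €8,172; credit = €10,875 − €8,172 = €2,703. Adoption Credit: €148,900 is at or below the €221,200 threshold, so the full €5,725 applies. total €2,703 + €5,725 = €8,428
Henrik (€150,850): Working Family Credit: base = 3 × €3,625 = €10,875. 12% of the €70,050 excess over €80,800 is €8,406; credit = €10,875 − €8,406 = €2,469. Adoption Credit: €150,850 is at or below the €221,200 threshold, so the full €5,725 applies. total €2,469 + €5,725 = €8,194
Difference: |€8,428 − €8,194| = €234.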